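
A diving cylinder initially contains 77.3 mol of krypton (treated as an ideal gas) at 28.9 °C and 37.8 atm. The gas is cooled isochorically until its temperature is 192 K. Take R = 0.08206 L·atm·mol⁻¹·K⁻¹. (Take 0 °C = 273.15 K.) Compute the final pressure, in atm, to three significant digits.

P₂ ≈ 24.0 atm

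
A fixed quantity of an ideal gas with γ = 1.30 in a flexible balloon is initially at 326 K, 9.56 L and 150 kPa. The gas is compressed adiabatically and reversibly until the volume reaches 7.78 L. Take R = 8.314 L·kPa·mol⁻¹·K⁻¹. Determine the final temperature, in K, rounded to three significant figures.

T₂ ≈ 347 K

Adiabatic (γ = 1.30), T V^(γ−1) and P V^γ constant: T₂ = T₁·(V₁/V₂)^(γ−1) = 346.8 K; P₂ = P₁·(V₁/V₂)^γ = 196.1 kPa.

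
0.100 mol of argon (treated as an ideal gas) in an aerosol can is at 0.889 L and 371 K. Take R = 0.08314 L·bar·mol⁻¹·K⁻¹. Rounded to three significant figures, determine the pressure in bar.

PV = nRT ⇒ P = nRT/V = (0.100 × 0.08314 × 371) / 0.889

P ≈ 3.47 bar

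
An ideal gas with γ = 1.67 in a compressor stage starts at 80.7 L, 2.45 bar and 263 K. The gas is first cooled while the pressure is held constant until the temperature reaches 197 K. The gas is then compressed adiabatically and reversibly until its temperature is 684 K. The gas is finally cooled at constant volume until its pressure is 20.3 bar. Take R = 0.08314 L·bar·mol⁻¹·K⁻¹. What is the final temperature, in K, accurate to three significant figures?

T₄ ≈ 255 K

Isobaric, so V/T is constant: P₂ = P₁; V₂ = V₁·(T₂/T₁) = 60.45 L.
Reversible adiabatic, γ = 1.67: P₃ = P₂·(T₃/T₂)^(γ/(γ−1)) = 54.53 bar; V₃ = V₂·(T₂/T₃)^(1/(γ−1)) = 9.430 L.
V constant ⇒ P ∝ T: V₄ = V₃; T₄ = T₃·(P₄/P₃) = 254.7 K.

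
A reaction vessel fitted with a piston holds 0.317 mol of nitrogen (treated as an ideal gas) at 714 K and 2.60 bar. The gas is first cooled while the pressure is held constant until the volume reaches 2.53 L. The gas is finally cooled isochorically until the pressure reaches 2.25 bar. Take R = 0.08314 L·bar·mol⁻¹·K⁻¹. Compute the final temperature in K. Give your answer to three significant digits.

T₃ ≈ 216 K

From PV = nRT: V₁ = nRT₁/P₁ = 7.238 L.
Isobaric, so V/T is constant: P₂ = P₁; T₂ = T₁·(V₂/V₁) = 249.6 K.
Isochoric, so P/T is constant: V₃ = V₂; T₃ = T₂·(P₃/P₂) = 216.0 K.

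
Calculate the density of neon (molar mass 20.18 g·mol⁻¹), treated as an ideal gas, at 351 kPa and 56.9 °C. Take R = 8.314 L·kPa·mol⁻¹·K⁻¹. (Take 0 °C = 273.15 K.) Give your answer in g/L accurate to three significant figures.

ρ ≈ 2.58 g/L

ρ = PM/(RT) = (351 × 20.18) / (8.314 × 330.0)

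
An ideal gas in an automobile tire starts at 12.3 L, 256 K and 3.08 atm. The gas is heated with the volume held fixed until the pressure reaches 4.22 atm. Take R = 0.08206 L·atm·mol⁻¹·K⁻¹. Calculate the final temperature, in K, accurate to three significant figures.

T₂ ≈ 351 K

V constant ⇒ P ∝ T: V₂ = V₁; T₂ = T₁·(P₂/P₁) = 350.8 K.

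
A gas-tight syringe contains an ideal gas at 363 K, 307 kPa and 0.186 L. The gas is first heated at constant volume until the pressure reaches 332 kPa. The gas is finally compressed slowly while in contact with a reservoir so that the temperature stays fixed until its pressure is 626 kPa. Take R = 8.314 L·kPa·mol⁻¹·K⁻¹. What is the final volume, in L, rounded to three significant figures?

V₃ ≈ 0.0986 L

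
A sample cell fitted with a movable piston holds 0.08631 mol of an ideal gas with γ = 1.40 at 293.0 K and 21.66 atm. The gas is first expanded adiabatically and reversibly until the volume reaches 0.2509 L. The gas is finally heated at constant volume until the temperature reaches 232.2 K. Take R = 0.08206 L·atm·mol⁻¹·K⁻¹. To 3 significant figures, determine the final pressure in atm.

From PV = nRT: V₁ = nRT₁/P₁ = 0.09581 L.
Adiabatic (γ = 1.40), T V^(γ−1) and P V^γ constant: T₂ = T₁·(V₁/V₂)^(γ−1) = 199.4 K; P₂ = P₁·(V₁/V₂)^γ = 5.628 atm.
V constant ⇒ P ∝ T: V₃ = V₂; P₃ = P₂·(T₃/T₂) = 6.555 atm.

P₃ ≈ 6.55 atm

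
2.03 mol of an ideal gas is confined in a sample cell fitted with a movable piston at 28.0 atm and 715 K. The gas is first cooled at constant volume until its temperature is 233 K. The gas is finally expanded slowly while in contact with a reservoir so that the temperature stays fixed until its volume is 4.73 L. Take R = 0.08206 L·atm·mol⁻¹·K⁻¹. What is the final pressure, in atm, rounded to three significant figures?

P₃ ≈ 8.21 atm

From PV = nRT: V₁ = nRT₁/P₁ = 4.254 L.
V constant ⇒ P ∝ T: V₂ = V₁; P₂ = P₁·(T₂/T₁) = 9.124 atm.
Isothermal, so P V is constant: T₃ = T₂; P₃ = P₂·(V₂/V₃) = 8.206 atm.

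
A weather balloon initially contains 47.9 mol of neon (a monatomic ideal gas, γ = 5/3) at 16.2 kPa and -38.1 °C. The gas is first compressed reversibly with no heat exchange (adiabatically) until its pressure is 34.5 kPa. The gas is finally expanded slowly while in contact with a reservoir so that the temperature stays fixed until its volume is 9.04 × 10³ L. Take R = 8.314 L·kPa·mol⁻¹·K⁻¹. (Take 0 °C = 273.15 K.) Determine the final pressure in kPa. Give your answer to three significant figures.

Convert: T₁ = 235.0 K.
From PV = nRT: V₁ = nRT₁/P₁ = 5778 L.
Adiabatic (γ = 5/3), T V^(γ−1) and P V^γ constant: T₂ = T₁·(P₂/P₁)^((γ−1)/γ) = 318.0 K; V₂ = V₁·(P₁/P₂)^(1/γ) = 3671 L.
Isothermal, so P V is constant: T₃ = T₂; P₃ = P₂·(V₂/V₃) = 14.01 kPa.

P₃ ≈ 14.0 kPa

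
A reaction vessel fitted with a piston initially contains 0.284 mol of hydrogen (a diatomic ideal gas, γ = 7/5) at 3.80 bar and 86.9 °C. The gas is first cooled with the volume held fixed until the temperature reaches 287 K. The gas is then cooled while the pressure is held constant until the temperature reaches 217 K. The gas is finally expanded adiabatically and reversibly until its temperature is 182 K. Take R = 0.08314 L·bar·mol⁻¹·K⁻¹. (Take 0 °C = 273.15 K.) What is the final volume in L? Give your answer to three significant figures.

Convert: T₁ = 360.0 K.
From PV = nRT: V₁ = nRT₁/P₁ = 2.237 L.
Isochoric, so P/T is constant: V₂ = V₁; P₂ = P₁·(T₂/T₁) = 3.029 bar.
P constant ⇒ V ∝ T: P₃ = P₂; V₃ = V₂·(T₃/T₂) = 1.692 L.
Adiabatic (γ = 7/5), T V^(γ−1) and P V^γ constant: P₄ = P₃·(T₄/T₃)^(γ/(γ−1)) = 1.637 bar; V₄ = V₃·(T₃/T₄)^(1/(γ−1)) = 2.626 L.

V₄ ≈ 2.63 L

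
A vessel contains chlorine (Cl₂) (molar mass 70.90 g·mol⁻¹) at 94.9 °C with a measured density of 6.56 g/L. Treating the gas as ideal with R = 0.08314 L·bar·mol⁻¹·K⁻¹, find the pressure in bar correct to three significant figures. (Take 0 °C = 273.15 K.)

ρ = PM/(RT) ⇒ P = ρRT/M = (6.56 × 0.08314 × 368.0) / 70.90

P ≈ 2.83 bar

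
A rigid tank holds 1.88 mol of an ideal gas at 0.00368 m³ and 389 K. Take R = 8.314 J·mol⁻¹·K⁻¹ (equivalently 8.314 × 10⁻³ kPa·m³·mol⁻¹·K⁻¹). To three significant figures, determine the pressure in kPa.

P ≈ 1.65e+03 kPa

PV = nRT ⇒ P = nRT/V = (1.88 × 8.314 × 10⁻³ × 389) / 0.00368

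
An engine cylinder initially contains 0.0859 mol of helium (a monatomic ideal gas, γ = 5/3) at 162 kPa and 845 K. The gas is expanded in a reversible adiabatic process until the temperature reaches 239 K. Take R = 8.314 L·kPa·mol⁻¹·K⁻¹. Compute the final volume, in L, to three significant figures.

V₂ ≈ 24.8 L

From PV = nRT: V₁ = nRT₁/P₁ = 3.725 L.
Reversible adiabatic, γ = 5/3: P₂ = P₁·(T₂/T₁)^(γ/(γ−1)) = 6.892 kPa; V₂ = V₁·(T₁/T₂)^(1/(γ−1)) = 24.76 L.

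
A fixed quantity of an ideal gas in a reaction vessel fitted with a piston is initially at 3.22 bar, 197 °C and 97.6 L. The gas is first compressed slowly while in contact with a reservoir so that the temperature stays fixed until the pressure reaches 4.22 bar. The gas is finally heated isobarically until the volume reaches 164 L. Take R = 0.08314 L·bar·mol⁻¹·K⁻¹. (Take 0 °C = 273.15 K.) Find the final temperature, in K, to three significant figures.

T₃ ≈ 1.04e+03 K

Convert: T₁ = 470.1 K.
T constant ⇒ Boyle's law P V = const: T₂ = T₁; V₂ = V₁·(P₁/P₂) = 74.47 L.
P constant ⇒ V ∝ T: P₃ = P₂; T₃ = T₂·(V₃/V₂) = 1035 K.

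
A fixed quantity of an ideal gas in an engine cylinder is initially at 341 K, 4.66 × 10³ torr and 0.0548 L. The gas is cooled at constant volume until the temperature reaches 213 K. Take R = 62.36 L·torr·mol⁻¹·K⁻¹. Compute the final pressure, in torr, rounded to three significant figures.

P₂ ≈ 2.91e+03 torr

Isochoric, so P/T is constant: V₂ = V₁; P₂ = P₁·(T₂/T₁) = 2911 torr.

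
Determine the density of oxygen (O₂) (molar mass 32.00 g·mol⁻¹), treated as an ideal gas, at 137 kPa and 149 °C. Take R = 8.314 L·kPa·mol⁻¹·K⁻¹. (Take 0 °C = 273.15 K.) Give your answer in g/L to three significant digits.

ρ ≈ 1.25 g/L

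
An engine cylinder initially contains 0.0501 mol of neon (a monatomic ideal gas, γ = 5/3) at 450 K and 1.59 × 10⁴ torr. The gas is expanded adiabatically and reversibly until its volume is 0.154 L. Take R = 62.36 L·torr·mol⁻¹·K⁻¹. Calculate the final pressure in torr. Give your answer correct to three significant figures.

From PV = nRT: V₁ = nRT₁/P₁ = 0.08842 L.
Adiabatic (γ = 5/3), T V^(γ−1) and P V^γ constant: T₂ = T₁·(V₁/V₂)^(γ−1) = 310.9 K; P₂ = P₁·(V₁/V₂)^γ = 6307 torr.

P₂ ≈ 6.31e+03 torr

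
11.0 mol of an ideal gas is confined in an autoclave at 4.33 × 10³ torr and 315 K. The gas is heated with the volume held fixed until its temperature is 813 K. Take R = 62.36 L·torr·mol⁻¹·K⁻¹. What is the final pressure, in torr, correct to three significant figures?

P₂ ≈ 1.12e+04 torr

From PV = nRT: V₁ = nRT₁/P₁ = 49.90 L.
Isochoric, so P/T is constant: V₂ = V₁; P₂ = P₁·(T₂/T₁) = 1.118e+04 torr.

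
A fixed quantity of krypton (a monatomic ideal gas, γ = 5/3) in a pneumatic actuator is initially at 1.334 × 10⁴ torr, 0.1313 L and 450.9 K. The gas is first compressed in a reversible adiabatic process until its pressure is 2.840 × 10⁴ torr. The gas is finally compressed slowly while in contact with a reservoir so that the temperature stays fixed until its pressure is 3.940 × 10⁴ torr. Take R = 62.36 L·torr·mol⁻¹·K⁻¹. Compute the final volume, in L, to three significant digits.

V₃ ≈ 0.0601 L

Adiabatic (γ = 5/3), T V^(γ−1) and P V^γ constant: T₂ = T₁·(P₂/P₁)^((γ−1)/γ) = 610.0 K; V₂ = V₁·(P₁/P₂)^(1/γ) = 0.08344 L.
T constant ⇒ Boyle's law P V = const: T₃ = T₂; V₃ = V₂·(P₂/P₃) = 0.06014 L.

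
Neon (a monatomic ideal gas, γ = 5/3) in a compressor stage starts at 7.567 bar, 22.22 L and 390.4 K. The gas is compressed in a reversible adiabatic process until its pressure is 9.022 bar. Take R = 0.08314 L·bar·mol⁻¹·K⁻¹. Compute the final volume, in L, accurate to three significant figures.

Adiabatic (γ = 5/3), T V^(γ−1) and P V^γ constant: T₂ = T₁·(P₂/P₁)^((γ−1)/γ) = 418.9 K; V₂ = V₁·(P₁/P₂)^(1/γ) = 19.99 L.

V₂ ≈ 20.0 L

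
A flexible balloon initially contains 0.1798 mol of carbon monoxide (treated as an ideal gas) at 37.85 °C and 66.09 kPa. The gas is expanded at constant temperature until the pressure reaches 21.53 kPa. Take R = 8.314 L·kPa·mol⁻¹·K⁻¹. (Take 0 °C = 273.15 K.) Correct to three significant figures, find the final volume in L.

V₂ ≈ 21.6 L

Convert: T₁ = 311.0 K.
From PV = nRT: V₁ = nRT₁/P₁ = 7.034 L.
T constant ⇒ Boyle's law P V = const: T₂ = T₁; V₂ = V₁·(P₁/P₂) = 21.59 L.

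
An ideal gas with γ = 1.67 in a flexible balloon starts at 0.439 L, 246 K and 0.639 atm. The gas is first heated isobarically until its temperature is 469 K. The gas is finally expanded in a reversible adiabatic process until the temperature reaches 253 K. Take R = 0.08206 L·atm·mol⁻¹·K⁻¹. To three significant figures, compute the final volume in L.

V₃ ≈ 2.10 L

Isobaric, so V/T is constant: P₂ = P₁; V₂ = V₁·(T₂/T₁) = 0.8370 L.
Adiabatic (γ = 1.67), T V^(γ−1) and P V^γ constant: P₃ = P₂·(T₃/T₂)^(γ/(γ−1)) = 0.1372 atm; V₃ = V₂·(T₂/T₃)^(1/(γ−1)) = 2.103 L.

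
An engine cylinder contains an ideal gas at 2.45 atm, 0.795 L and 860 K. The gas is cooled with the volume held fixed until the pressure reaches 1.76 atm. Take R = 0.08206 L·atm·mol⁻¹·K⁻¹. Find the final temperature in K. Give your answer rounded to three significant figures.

V constant ⇒ P ∝ T: V₂ = V₁; T₂ = T₁·(P₂/P₁) = 617.8 K.

T₂ ≈ 618 K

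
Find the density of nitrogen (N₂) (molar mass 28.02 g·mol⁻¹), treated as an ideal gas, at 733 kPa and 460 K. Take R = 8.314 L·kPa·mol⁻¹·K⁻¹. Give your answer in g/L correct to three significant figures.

ρ = PM/(RT) = (733 × 28.02) / (8.314 × 460.0)

ρ ≈ 5.37 g/L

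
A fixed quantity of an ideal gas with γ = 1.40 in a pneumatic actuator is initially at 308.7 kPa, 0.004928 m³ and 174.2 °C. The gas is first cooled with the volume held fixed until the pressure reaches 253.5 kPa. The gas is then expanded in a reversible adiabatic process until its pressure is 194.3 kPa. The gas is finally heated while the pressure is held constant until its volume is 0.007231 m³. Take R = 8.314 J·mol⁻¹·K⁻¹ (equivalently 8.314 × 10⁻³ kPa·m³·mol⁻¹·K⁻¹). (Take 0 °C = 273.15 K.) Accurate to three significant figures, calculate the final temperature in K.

T₄ ≈ 413 K

Convert: T₁ = 447.3 K.
Isochoric, so P/T is constant: V₂ = V₁; T₂ = T₁·(P₂/P₁) = 367.4 K.
Reversible adiabatic, γ = 1.40: T₃ = T₂·(P₃/P₂)^((γ−1)/γ) = 340.5 K; V₃ = V₂·(P₂/P₃)^(1/γ) = 0.005959 m³.
P constant ⇒ V ∝ T: P₄ = P₃; T₄ = T₃·(V₄/V₃) = 413.2 K.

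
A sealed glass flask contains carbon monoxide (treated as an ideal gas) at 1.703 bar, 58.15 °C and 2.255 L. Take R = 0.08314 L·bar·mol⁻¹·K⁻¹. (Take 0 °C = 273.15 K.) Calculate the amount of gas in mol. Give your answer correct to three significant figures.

Convert: T = 331.30 K.
PV = nRT ⇒ n = PV/(RT) = (1.703 × 2.255) / (0.08314 × 331.30)

n ≈ 0.139 mol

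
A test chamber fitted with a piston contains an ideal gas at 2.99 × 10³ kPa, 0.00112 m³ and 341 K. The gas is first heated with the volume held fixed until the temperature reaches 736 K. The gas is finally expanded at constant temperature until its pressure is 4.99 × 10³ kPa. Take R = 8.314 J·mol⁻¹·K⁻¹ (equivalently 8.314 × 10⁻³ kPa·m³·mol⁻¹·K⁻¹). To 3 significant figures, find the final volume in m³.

Isochoric, so P/T is constant: V₂ = V₁; P₂ = P₁·(T₂/T₁) = 6453 kPa.
Isothermal, so P V is constant: T₃ = T₂; V₃ = V₂·(P₂/P₃) = 0.001448 m³.

V₃ ≈ 0.00145 m³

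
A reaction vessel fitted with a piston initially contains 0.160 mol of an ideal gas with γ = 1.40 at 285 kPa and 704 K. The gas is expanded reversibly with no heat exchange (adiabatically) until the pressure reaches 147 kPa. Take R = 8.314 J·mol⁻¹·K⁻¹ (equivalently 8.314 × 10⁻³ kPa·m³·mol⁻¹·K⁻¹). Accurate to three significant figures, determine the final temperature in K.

T₂ ≈ 583 K

From PV = nRT: V₁ = nRT₁/P₁ = 0.003286 m³.
Reversible adiabatic, γ = 1.40: T₂ = T₁·(P₂/P₁)^((γ−1)/γ) = 582.7 K; V₂ = V₁·(P₁/P₂)^(1/γ) = 0.005273 m³.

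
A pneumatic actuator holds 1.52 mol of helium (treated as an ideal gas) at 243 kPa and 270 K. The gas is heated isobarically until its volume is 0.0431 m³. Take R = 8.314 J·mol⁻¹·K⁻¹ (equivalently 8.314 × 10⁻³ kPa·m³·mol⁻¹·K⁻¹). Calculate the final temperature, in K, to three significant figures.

From PV = nRT: V₁ = nRT₁/P₁ = 0.01404 m³.
P constant ⇒ V ∝ T: P₂ = P₁; T₂ = T₁·(V₂/V₁) = 828.8 K.

T₂ ≈ 829 K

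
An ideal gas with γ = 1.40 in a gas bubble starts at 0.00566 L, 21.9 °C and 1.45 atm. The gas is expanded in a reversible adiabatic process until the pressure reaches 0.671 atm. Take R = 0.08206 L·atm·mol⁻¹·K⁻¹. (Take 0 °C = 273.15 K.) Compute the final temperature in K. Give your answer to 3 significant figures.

T₂ ≈ 237 K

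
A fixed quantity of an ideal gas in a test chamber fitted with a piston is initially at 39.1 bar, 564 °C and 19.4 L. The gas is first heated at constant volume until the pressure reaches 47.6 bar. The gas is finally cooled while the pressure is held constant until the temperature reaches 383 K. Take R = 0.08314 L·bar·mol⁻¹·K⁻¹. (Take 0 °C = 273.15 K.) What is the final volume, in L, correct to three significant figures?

Convert: T₁ = 837.1 K.
V constant ⇒ P ∝ T: V₂ = V₁; T₂ = T₁·(P₂/P₁) = 1019 K.
P constant ⇒ V ∝ T: P₃ = P₂; V₃ = V₂·(T₃/T₂) = 7.291 L.

V₃ ≈ 7.29 L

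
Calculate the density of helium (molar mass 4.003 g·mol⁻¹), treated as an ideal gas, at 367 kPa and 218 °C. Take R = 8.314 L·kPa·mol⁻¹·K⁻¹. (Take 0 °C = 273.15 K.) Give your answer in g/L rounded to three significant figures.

ρ = PM/(RT) = (367 × 4.003) / (8.314 × 491.1)

ρ ≈ 0.360 g/L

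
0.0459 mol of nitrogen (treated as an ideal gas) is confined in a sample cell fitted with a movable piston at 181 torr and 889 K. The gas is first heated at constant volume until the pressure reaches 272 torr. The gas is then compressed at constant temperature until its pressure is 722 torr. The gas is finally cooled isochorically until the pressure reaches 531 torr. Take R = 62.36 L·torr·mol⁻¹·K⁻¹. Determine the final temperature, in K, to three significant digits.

From PV = nRT: V₁ = nRT₁/P₁ = 14.06 L.
V constant ⇒ P ∝ T: V₂ = V₁; T₂ = T₁·(P₂/P₁) = 1336 K.
T constant ⇒ Boyle's law P V = const: T₃ = T₂; V₃ = V₂·(P₂/P₃) = 5.296 L.
Isochoric, so P/T is constant: V₄ = V₃; T₄ = T₃·(P₄/P₃) = 982.5 K.

T₄ ≈ 983 K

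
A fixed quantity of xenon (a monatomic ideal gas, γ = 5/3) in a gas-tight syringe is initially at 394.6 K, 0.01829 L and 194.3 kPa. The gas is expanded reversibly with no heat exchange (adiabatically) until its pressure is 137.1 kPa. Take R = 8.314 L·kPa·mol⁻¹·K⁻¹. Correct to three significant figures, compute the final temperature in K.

T₂ ≈ 343 K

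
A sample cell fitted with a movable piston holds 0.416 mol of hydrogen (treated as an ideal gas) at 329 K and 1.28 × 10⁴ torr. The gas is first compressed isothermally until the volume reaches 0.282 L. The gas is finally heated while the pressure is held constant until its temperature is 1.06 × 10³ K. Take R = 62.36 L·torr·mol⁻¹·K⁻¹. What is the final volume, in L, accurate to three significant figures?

From PV = nRT: V₁ = nRT₁/P₁ = 0.6668 L.
Isothermal, so P V is constant: T₂ = T₁; P₂ = P₁·(V₁/V₂) = 3.027e+04 torr.
Isobaric, so V/T is constant: P₃ = P₂; V₃ = V₂·(T₃/T₂) = 0.9086 L.

V₃ ≈ 0.909 L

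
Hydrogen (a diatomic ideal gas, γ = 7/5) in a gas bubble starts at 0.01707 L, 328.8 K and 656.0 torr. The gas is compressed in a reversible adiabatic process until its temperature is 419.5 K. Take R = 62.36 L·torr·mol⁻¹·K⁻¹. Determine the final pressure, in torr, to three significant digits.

Adiabatic (γ = 7/5), T V^(γ−1) and P V^γ constant: P₂ = P₁·(T₂/T₁)^(γ/(γ−1)) = 1539 torr; V₂ = V₁·(T₁/T₂)^(1/(γ−1)) = 0.009284 L.

P₂ ≈ 1.54e+03 torr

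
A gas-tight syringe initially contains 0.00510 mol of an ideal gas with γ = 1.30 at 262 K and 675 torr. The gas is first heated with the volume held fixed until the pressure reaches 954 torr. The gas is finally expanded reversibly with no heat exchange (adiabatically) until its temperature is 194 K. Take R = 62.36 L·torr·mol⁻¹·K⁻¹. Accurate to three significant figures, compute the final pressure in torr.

From PV = nRT: V₁ = nRT₁/P₁ = 0.1234 L.
V constant ⇒ P ∝ T: V₂ = V₁; T₂ = T₁·(P₂/P₁) = 370.3 K.
Adiabatic (γ = 1.30), T V^(γ−1) and P V^γ constant: P₃ = P₂·(T₃/T₂)^(γ/(γ−1)) = 57.94 torr; V₃ = V₂·(T₂/T₃)^(1/(γ−1)) = 1.065 L.

P₃ ≈ 57.9 torr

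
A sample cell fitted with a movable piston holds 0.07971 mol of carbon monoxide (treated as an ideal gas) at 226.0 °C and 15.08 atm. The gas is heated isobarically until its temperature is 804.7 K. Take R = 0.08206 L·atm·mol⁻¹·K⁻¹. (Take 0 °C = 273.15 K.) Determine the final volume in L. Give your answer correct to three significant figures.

Convert: T₁ = 499.1 K.
From PV = nRT: V₁ = nRT₁/P₁ = 0.2165 L.
Isobaric, so V/T is constant: P₂ = P₁; V₂ = V₁·(T₂/T₁) = 0.3490 L.

V₂ ≈ 0.349 L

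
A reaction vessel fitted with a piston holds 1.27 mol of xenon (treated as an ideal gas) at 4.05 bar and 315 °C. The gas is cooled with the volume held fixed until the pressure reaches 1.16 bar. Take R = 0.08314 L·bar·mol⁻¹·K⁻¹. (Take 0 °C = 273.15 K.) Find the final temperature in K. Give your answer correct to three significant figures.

T₂ ≈ 168 K

Convert: T₁ = 588.1 K.
From PV = nRT: V₁ = nRT₁/P₁ = 15.33 L.
V constant ⇒ P ∝ T: V₂ = V₁; T₂ = T₁·(P₂/P₁) = 168.5 K.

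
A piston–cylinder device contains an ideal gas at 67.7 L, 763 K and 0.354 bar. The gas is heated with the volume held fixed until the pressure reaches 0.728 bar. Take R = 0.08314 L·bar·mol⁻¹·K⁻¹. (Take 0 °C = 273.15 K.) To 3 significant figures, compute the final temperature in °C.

T₂ ≈ 1.30e+03 °C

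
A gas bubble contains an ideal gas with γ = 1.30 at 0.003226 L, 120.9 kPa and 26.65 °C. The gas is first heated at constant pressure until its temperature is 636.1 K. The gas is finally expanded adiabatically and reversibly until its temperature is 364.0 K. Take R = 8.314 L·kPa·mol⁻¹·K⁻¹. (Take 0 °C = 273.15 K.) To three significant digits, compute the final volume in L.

Convert: T₁ = 299.8 K.
Isobaric, so V/T is constant: P₂ = P₁; V₂ = V₁·(T₂/T₁) = 0.006845 L.
Reversible adiabatic, γ = 1.30: P₃ = P₂·(T₃/T₂)^(γ/(γ−1)) = 10.76 kPa; V₃ = V₂·(T₂/T₃)^(1/(γ−1)) = 0.04400 L.

V₃ ≈ 0.0440 L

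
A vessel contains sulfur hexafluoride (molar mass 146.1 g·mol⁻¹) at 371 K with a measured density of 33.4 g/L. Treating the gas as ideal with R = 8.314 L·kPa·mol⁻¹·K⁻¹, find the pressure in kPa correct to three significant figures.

ρ = PM/(RT) ⇒ P = ρRT/M = (33.4 × 8.314 × 371.0) / 146.1

P ≈ 705 kPa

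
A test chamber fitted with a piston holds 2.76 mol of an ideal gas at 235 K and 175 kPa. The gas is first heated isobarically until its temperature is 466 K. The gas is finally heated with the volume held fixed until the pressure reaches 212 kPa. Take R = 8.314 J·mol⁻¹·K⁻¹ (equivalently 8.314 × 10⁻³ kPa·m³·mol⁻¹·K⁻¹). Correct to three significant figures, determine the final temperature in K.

T₃ ≈ 565 K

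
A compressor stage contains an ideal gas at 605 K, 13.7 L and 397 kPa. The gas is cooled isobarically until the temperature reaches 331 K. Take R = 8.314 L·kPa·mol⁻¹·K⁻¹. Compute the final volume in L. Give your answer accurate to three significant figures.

V₂ ≈ 7.50 L

Isobaric, so V/T is constant: P₂ = P₁; V₂ = V₁·(T₂/T₁) = 7.495 L.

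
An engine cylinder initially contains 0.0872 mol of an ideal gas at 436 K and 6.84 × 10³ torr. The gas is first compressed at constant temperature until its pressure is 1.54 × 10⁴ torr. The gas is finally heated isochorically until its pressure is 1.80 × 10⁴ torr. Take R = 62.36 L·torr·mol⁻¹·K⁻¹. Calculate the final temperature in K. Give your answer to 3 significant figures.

T₃ ≈ 510 K

From PV = nRT: V₁ = nRT₁/P₁ = 0.3466 L.
Isothermal, so P V is constant: T₂ = T₁; V₂ = V₁·(P₁/P₂) = 0.1540 L.
Isochoric, so P/T is constant: V₃ = V₂; T₃ = T₂·(P₃/P₂) = 509.6 K.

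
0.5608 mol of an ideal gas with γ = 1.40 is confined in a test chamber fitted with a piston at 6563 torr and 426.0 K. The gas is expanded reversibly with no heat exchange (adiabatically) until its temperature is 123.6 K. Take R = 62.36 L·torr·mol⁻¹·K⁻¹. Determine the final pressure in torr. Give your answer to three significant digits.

From PV = nRT: V₁ = nRT₁/P₁ = 2.270 L.
Adiabatic (γ = 1.40), T V^(γ−1) and P V^γ constant: P₂ = P₁·(T₂/T₁)^(γ/(γ−1)) = 86.34 torr; V₂ = V₁·(T₁/T₂)^(1/(γ−1)) = 50.06 L.

P₂ ≈ 86.3 torr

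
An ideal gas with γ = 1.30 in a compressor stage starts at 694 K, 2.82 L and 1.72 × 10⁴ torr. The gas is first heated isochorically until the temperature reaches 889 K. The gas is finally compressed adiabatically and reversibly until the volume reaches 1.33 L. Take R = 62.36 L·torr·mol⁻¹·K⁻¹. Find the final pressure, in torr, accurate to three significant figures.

V constant ⇒ P ∝ T: V₂ = V₁; P₂ = P₁·(T₂/T₁) = 2.203e+04 torr.
Adiabatic (γ = 1.30), T V^(γ−1) and P V^γ constant: T₃ = T₂·(V₂/V₃)^(γ−1) = 1114 K; P₃ = P₂·(V₂/V₃)^γ = 5.853e+04 torr.

P₃ ≈ 5.85e+04 torr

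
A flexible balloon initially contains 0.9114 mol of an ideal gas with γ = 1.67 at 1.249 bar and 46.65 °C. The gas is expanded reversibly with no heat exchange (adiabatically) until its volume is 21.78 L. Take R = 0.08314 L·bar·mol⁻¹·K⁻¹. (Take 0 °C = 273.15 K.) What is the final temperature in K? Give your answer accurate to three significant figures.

T₂ ≈ 296 K

Convert: T₁ = 319.8 K.
From PV = nRT: V₁ = nRT₁/P₁ = 19.40 L.
Adiabatic (γ = 1.67), T V^(γ−1) and P V^γ constant: T₂ = T₁·(V₁/V₂)^(γ−1) = 296.0 K; P₂ = P₁·(V₁/V₂)^γ = 1.030 bar.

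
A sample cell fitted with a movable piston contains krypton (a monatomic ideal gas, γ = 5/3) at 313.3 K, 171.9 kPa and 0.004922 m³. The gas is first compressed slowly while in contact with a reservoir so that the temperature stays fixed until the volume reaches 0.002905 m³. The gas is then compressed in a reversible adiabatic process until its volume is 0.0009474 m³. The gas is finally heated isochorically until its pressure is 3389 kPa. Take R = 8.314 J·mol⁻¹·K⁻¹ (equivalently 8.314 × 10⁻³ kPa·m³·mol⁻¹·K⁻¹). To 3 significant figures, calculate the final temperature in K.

T₄ ≈ 1.19e+03 K

T constant ⇒ Boyle's law P V = const: T₂ = T₁; P₂ = P₁·(V₁/V₂) = 291.3 kPa.
Adiabatic (γ = 5/3), T V^(γ−1) and P V^γ constant: T₃ = T₂·(V₂/V₃)^(γ−1) = 661.3 K; P₃ = P₂·(V₂/V₃)^γ = 1885 kPa.
V constant ⇒ P ∝ T: V₄ = V₃; T₄ = T₃·(P₄/P₃) = 1189 K.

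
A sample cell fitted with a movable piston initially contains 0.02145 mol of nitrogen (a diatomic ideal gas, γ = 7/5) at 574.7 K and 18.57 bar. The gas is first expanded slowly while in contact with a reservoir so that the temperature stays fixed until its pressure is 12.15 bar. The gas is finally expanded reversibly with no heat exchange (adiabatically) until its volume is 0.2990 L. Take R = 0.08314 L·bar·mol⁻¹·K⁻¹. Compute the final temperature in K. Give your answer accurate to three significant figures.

T₃ ≈ 346 K

From PV = nRT: V₁ = nRT₁/P₁ = 0.05519 L.
T constant ⇒ Boyle's law P V = const: T₂ = T₁; V₂ = V₁·(P₁/P₂) = 0.08435 L.
Adiabatic (γ = 7/5), T V^(γ−1) and P V^γ constant: T₃ = T₂·(V₂/V₃)^(γ−1) = 346.4 K; P₃ = P₂·(V₂/V₃)^γ = 2.066 bar.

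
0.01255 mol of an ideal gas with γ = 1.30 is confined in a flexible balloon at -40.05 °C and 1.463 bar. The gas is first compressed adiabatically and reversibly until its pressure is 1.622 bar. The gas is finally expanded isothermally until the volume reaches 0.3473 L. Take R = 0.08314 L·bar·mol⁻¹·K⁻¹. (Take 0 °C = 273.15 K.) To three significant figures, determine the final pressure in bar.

P₃ ≈ 0.717 bar

Convert: T₁ = 233.1 K.
From PV = nRT: V₁ = nRT₁/P₁ = 0.1662 L.
Adiabatic (γ = 1.30), T V^(γ−1) and P V^γ constant: T₂ = T₁·(P₂/P₁)^((γ−1)/γ) = 238.7 K; V₂ = V₁·(P₁/P₂)^(1/γ) = 0.1536 L.
Isothermal, so P V is constant: T₃ = T₂; P₃ = P₂·(V₂/V₃) = 0.7172 bar.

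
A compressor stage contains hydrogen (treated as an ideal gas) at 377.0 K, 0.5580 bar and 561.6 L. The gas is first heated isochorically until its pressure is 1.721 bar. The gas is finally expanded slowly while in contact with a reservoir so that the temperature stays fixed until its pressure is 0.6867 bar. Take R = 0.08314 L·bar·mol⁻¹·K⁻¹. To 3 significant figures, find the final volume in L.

Isochoric, so P/T is constant: V₂ = V₁; T₂ = T₁·(P₂/P₁) = 1163 K.
T constant ⇒ Boyle's law P V = const: T₃ = T₂; V₃ = V₂·(P₂/P₃) = 1407 L.

V₃ ≈ 1.41e+03 L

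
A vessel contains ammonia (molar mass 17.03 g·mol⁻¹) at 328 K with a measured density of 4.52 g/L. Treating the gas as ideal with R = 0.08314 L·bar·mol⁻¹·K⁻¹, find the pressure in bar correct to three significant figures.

ρ = PM/(RT) ⇒ P = ρRT/M = (4.52 × 0.08314 × 328.0) / 17.03

P ≈ 7.24 bar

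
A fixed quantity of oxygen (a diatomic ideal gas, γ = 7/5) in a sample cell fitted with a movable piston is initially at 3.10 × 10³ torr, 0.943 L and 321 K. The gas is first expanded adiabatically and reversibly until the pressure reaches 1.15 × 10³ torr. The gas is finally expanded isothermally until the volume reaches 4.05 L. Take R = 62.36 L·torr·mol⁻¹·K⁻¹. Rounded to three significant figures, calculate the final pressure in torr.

P₃ ≈ 544 torr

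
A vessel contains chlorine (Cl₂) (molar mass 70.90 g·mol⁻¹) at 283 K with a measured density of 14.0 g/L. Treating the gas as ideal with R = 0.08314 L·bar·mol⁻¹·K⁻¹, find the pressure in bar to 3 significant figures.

P ≈ 4.65 bar

ρ = PM/(RT) ⇒ P = ρRT/M = (14.0 × 0.08314 × 283.0) / 70.90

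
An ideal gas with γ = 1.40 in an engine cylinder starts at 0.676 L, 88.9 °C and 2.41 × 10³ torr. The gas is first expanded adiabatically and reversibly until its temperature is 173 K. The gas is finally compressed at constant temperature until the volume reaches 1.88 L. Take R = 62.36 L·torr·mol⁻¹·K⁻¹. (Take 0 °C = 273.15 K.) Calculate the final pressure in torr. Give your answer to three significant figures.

Convert: T₁ = 362.0 K.
Adiabatic (γ = 1.40), T V^(γ−1) and P V^γ constant: P₂ = P₁·(T₂/T₁)^(γ/(γ−1)) = 181.8 torr; V₂ = V₁·(T₁/T₂)^(1/(γ−1)) = 4.283 L.
Isothermal, so P V is constant: T₃ = T₂; P₃ = P₂·(V₂/V₃) = 414.1 torr.

P₃ ≈ 414 torr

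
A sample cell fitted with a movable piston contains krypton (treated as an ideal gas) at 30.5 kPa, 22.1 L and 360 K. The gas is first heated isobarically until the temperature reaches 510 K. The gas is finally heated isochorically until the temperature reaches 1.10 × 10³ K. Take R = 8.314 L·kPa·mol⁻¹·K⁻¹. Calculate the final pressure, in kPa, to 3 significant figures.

P constant ⇒ V ∝ T: P₂ = P₁; V₂ = V₁·(T₂/T₁) = 31.31 L.
Isochoric, so P/T is constant: V₃ = V₂; P₃ = P₂·(T₃/T₂) = 65.78 kPa.

P₃ ≈ 65.8 kPa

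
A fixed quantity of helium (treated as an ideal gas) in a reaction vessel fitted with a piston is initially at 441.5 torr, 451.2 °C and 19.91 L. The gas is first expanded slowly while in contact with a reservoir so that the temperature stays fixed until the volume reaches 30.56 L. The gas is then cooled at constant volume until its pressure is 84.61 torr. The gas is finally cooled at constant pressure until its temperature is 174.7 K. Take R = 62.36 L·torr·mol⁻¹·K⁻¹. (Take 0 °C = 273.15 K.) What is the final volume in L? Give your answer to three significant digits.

Convert: T₁ = 724.3 K.
Isothermal, so P V is constant: T₂ = T₁; P₂ = P₁·(V₁/V₂) = 287.6 torr.
Isochoric, so P/T is constant: V₃ = V₂; T₃ = T₂·(P₃/P₂) = 213.1 K.
Isobaric, so V/T is constant: P₄ = P₃; V₄ = V₃·(T₄/T₃) = 25.06 L.

V₄ ≈ 25.1 L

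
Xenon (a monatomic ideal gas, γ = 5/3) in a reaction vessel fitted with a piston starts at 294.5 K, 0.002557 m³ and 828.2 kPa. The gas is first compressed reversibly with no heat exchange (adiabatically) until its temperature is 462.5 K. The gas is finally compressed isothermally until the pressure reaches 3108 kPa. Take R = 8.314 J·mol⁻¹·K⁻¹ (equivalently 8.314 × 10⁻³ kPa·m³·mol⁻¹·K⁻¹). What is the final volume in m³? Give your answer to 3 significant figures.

V₃ ≈ 0.00107 m³

Reversible adiabatic, γ = 5/3: P₂ = P₁·(T₂/T₁)^(γ/(γ−1)) = 2560 kPa; V₂ = V₁·(T₁/T₂)^(1/(γ−1)) = 0.001299 m³.
T constant ⇒ Boyle's law P V = const: T₃ = T₂; V₃ = V₂·(P₂/P₃) = 0.001070 m³.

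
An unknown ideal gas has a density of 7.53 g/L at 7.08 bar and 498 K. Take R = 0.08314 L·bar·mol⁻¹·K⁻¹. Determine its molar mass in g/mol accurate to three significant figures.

M ≈ 44.0 g/mol

ρ = PM/(RT) ⇒ M = ρRT/P = (7.53 × 0.08314 × 498.0) / 7.08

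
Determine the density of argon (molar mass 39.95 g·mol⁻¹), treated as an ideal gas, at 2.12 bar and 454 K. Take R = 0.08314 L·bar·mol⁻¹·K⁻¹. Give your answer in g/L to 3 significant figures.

ρ = PM/(RT) = (2.12 × 39.95) / (0.08314 × 454.0)

ρ ≈ 2.24 g/L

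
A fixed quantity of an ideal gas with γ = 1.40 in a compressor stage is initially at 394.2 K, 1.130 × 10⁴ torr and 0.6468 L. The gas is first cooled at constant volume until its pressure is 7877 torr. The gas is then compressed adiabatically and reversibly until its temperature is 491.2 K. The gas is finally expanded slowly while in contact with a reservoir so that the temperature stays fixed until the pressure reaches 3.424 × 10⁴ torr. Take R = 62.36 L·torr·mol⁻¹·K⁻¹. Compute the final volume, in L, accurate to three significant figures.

V₄ ≈ 0.266 L

V constant ⇒ P ∝ T: V₂ = V₁; T₂ = T₁·(P₂/P₁) = 274.8 K.
Reversible adiabatic, γ = 1.40: P₃ = P₂·(T₃/T₂)^(γ/(γ−1)) = 6.015e+04 torr; V₃ = V₂·(T₂/T₃)^(1/(γ−1)) = 0.1514 L.
Isothermal, so P V is constant: T₄ = T₃; V₄ = V₃·(P₃/P₄) = 0.2660 L.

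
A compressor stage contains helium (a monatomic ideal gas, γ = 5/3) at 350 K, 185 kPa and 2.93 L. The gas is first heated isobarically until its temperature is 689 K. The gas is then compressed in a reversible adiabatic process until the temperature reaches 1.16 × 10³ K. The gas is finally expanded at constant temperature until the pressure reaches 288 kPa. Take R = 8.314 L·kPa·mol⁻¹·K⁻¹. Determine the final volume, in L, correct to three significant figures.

V₄ ≈ 6.24 L

Isobaric, so V/T is constant: P₂ = P₁; V₂ = V₁·(T₂/T₁) = 5.768 L.
Reversible adiabatic, γ = 5/3: P₃ = P₂·(T₃/T₂)^(γ/(γ−1)) = 680.4 kPa; V₃ = V₂·(T₂/T₃)^(1/(γ−1)) = 2.640 L.
T constant ⇒ Boyle's law P V = const: T₄ = T₃; V₄ = V₃·(P₃/P₄) = 6.238 L.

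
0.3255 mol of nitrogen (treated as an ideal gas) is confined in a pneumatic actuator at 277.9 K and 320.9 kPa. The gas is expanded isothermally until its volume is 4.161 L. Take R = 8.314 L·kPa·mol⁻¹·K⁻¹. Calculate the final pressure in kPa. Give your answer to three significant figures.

P₂ ≈ 181 kPa

From PV = nRT: V₁ = nRT₁/P₁ = 2.344 L.
T constant ⇒ Boyle's law P V = const: T₂ = T₁; P₂ = P₁·(V₁/V₂) = 180.7 kPa.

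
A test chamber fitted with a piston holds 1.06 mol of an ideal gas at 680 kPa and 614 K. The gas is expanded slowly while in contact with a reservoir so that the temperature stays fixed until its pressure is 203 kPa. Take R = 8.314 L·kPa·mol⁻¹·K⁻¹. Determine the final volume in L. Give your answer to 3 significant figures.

V₂ ≈ 26.7 L

From PV = nRT: V₁ = nRT₁/P₁ = 7.957 L.
T constant ⇒ Boyle's law P V = const: T₂ = T₁; V₂ = V₁·(P₁/P₂) = 26.66 L.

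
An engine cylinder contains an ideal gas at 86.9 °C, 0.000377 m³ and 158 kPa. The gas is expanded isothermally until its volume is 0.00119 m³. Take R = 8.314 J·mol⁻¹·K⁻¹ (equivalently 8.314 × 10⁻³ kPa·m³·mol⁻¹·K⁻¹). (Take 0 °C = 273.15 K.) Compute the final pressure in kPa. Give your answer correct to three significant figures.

P₂ ≈ 50.1 kPa

Convert: T₁ = 360.0 K.
T constant ⇒ Boyle's law P V = const: T₂ = T₁; P₂ = P₁·(V₁/V₂) = 50.06 kPa.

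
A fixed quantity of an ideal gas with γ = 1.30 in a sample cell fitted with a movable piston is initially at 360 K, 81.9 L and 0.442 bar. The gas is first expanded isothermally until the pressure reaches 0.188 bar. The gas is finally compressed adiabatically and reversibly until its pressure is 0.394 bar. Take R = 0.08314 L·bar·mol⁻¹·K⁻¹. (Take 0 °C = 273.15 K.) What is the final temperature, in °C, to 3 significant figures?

T₃ ≈ 154 °C

T constant ⇒ Boyle's law P V = const: T₂ = T₁; V₂ = V₁·(P₁/P₂) = 192.6 L.
Reversible adiabatic, γ = 1.30: T₃ = T₂·(P₃/P₂)^((γ−1)/γ) = 427.0 K; V₃ = V₂·(P₂/P₃)^(1/γ) = 109.0 L.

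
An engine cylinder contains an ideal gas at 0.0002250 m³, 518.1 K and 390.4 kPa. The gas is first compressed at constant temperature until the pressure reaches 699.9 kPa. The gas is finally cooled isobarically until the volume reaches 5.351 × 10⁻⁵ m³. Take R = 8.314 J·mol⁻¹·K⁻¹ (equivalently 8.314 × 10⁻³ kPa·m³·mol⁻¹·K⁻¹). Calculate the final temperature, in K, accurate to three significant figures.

T₃ ≈ 221 K

Isothermal, so P V is constant: T₂ = T₁; V₂ = V₁·(P₁/P₂) = 0.0001255 m³.
Isobaric, so V/T is constant: P₃ = P₂; T₃ = T₂·(V₃/V₂) = 220.9 K.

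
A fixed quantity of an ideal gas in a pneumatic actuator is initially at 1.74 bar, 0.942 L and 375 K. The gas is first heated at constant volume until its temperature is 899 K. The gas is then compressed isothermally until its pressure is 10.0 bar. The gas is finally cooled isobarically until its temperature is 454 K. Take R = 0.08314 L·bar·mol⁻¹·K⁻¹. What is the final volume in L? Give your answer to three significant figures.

Isochoric, so P/T is constant: V₂ = V₁; P₂ = P₁·(T₂/T₁) = 4.171 bar.
T constant ⇒ Boyle's law P V = const: T₃ = T₂; V₃ = V₂·(P₂/P₃) = 0.3929 L.
P constant ⇒ V ∝ T: P₄ = P₃; V₄ = V₃·(T₄/T₃) = 0.1984 L.

V₄ ≈ 0.198 L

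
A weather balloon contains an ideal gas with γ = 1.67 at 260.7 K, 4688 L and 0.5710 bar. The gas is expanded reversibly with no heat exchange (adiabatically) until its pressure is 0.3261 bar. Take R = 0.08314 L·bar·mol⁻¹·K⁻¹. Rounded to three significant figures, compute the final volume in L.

V₂ ≈ 6.56e+03 L

Adiabatic (γ = 1.67), T V^(γ−1) and P V^γ constant: T₂ = T₁·(P₂/P₁)^((γ−1)/γ) = 208.2 K; V₂ = V₁·(P₁/P₂)^(1/γ) = 6556 L.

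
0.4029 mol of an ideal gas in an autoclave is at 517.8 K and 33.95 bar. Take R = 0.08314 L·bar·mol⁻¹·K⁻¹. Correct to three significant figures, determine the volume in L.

V ≈ 0.511 L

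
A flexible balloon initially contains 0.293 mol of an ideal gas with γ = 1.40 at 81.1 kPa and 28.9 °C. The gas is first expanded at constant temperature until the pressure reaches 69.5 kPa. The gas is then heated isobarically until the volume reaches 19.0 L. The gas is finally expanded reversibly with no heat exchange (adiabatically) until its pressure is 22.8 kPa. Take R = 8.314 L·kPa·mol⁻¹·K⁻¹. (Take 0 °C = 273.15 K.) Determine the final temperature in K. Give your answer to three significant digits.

T₄ ≈ 394 K

Convert: T₁ = 302.0 K.
From PV = nRT: V₁ = nRT₁/P₁ = 9.073 L.
T constant ⇒ Boyle's law P V = const: T₂ = T₁; V₂ = V₁·(P₁/P₂) = 10.59 L.
Isobaric, so V/T is constant: P₃ = P₂; T₃ = T₂·(V₃/V₂) = 542.1 K.
Reversible adiabatic, γ = 1.40: T₄ = T₃·(P₄/P₃)^((γ−1)/γ) = 394.2 K; V₄ = V₃·(P₃/P₄)^(1/γ) = 42.12 L.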